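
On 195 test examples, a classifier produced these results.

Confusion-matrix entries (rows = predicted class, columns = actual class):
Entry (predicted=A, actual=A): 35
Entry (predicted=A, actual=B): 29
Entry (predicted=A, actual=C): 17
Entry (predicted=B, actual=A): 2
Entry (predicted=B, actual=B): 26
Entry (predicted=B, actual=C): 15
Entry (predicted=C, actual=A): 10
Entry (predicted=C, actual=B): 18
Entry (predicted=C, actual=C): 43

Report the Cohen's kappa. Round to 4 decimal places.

0.3110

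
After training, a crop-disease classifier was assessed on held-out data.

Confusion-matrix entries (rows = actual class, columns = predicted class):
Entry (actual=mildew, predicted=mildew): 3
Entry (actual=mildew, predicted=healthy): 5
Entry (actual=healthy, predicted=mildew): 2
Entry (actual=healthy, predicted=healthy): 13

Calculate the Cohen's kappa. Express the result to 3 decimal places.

Observed agreement pₒ = trace/N = 16/23 = 0.6957
Expected agreement pₑ = Σ (rowᵢ·colᵢ)/N² = (8·5 + 15·18)/23² = 0.5860
κ = (pₒ − pₑ)/(1 − pₑ) = (0.6957 − 0.5860)/(1 − 0.5860) = 0.265

0.265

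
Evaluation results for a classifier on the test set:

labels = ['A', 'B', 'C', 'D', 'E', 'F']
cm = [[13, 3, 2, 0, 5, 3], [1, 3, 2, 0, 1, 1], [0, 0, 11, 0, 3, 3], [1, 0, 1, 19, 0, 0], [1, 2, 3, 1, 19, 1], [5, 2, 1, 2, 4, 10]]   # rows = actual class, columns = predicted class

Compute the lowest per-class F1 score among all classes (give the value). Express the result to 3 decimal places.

Per-class F1 score (2·TP/(2·TP+FP+FN)):
  A: TP=13, FP=1+0+1+1+5=8, FN=3+2+0+5+3=13 → 26/47 = 0.5532
  B: TP=3, FP=3+0+0+2+2=7, FN=1+2+0+1+1=5 → 6/18 = 0.3333
  C: TP=11, FP=2+2+1+3+1=9, FN=0+0+0+3+3=6 → 22/37 = 0.5946
  D: TP=19, FP=0+0+0+1+2=3, FN=1+0+1+0+0=2 → 38/43 = 0.8837
  E: TP=19, FP=5+1+3+0+4=13, FN=1+2+3+1+1=8 → 38/59 = 0.6441
  F: TP=10, FP=3+1+3+0+1=8, FN=5+2+1+2+4=14 → 20/42 = 0.4762
Lowest is class 'B' with F1 score = 0.333.

0.333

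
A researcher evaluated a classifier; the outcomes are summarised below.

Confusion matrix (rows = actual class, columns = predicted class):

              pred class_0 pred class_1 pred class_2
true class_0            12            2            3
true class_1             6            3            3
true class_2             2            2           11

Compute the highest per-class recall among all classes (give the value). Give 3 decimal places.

Per-class recall (TP/(TP+FN)):
  class_0: TP=12, FN=2+3=5 → 12/17 = 0.7059
  class_1: TP=3, FN=6+3=9 → 3/12 = 0.2500
  class_2: TP=11, FN=2+2=4 → 11/15 = 0.7333
Highest is class 'class_2' with recall = 0.733.

0.733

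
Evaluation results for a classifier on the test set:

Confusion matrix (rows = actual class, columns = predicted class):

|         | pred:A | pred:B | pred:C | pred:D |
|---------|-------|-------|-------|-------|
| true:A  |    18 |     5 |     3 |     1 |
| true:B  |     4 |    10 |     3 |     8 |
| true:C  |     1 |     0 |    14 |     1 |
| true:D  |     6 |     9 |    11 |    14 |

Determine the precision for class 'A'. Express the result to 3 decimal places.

0.621

Take TP from the diagonal, FP from the rest of the 'A' prediction marginal, FN from the rest of the 'A' actual marginal.
precision = TP/(TP+FP).
A: TP=18, FP=4+1+6=11 → 18/29 = 0.6207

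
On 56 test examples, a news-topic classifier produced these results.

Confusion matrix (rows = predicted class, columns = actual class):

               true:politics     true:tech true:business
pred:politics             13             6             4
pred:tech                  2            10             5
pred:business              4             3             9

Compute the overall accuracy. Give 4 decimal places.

0.5714

Accuracy = trace / total = (13+10+9=32) / 56 = 32/56 = 0.5714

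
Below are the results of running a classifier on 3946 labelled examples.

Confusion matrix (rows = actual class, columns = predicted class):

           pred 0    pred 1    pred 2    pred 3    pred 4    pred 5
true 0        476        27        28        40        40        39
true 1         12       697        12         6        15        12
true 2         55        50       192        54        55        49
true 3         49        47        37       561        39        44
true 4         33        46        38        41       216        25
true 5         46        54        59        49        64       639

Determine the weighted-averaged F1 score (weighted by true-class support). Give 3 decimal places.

Per-class F1 score (2·TP/(2·TP+FP+FN)):
  0: TP=476, FP=12+55+49+33+46=195, FN=27+28+40+40+39=174 → 952/1321 = 0.7207
  1: TP=697, FP=27+50+47+46+54=224, FN=12+12+6+15+12=57 → 1394/1675 = 0.8322
  2: TP=192, FP=28+12+37+38+59=174, FN=55+50+54+55+49=263 → 384/821 = 0.4677
  3: TP=561, FP=40+6+54+41+49=190, FN=49+47+37+39+44=216 → 1122/1528 = 0.7343
  4: TP=216, FP=40+15+55+39+64=213, FN=33+46+38+41+25=183 → 432/828 = 0.5217
  5: TP=639, FP=39+12+49+44+25=169, FN=46+54+59+49+64=272 → 1278/1719 = 0.7435
Weighted-F1 score = Σ (supportᵢ/N)·F1 scoreᵢ with N=3946: (650/3946)·0.7207 + (754/3946)·0.8322 + (455/3946)·0.4677 + (777/3946)·0.7343 + (399/3946)·0.5217 + (911/3946)·0.7435 = 0.701

0.701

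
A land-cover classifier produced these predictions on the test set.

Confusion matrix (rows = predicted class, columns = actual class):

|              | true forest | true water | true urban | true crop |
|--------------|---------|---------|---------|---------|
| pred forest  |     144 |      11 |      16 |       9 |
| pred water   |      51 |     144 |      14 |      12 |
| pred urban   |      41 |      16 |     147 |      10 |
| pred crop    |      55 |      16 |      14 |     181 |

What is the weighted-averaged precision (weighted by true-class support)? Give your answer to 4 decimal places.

0.7152

Per-class precision (TP/(TP+FP)):
  forest: TP=144, FP=11+16+9=36 → 144/180 = 0.80000
  water: TP=144, FP=51+14+12=77 → 144/221 = 0.65158
  urban: TP=147, FP=41+16+10=67 → 147/214 = 0.68692
  crop: TP=181, FP=55+16+14=85 → 181/266 = 0.68045
Weighted-precision = Σ (supportᵢ/N)·precisionᵢ with N=881: (291/881)·0.80000 + (187/881)·0.65158 + (191/881)·0.68692 + (212/881)·0.68045 = 0.7152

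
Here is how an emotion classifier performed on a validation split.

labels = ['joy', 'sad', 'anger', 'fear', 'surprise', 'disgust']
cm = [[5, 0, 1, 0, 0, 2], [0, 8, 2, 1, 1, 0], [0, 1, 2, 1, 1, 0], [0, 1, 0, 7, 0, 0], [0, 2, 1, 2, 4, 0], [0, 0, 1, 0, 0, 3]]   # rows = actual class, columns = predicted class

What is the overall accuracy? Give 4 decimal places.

0.6304

Accuracy = trace / total = (5+8+2+7+4+3=29) / 46 = 29/46 = 0.6304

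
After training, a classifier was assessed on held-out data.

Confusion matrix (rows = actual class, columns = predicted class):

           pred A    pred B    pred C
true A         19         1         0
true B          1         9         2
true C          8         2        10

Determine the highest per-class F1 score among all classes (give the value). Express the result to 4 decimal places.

0.7917

Per-class F1 score (2·TP/(2·TP+FP+FN)):
  A: TP=19, FP=1+8=9, FN=1+0=1 → 38/48 = 0.79167
  B: TP=9, FP=1+2=3, FN=1+2=3 → 18/24 = 0.75000
  C: TP=10, FP=0+2=2, FN=8+2=10 → 20/32 = 0.62500
Highest is class 'A' with F1 score = 0.7917.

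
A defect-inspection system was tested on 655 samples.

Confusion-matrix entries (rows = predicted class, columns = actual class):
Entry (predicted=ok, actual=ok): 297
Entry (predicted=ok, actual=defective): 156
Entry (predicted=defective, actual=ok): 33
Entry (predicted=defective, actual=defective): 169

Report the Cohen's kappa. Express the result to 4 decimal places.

0.4212

Observed agreement pₒ = trace/N = 466/655 = 0.71145
Expected agreement pₑ = Σ (rowᵢ·colᵢ)/N² = (330·453 + 325·202)/655² = 0.50146
κ = (pₒ − pₑ)/(1 − pₑ) = (0.71145 − 0.50146)/(1 − 0.50146) = 0.4212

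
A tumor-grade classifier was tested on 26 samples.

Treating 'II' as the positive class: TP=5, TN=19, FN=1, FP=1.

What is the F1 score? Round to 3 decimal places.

Precision = TP/(TP+FP) = 5/6 = 0.8333
Recall = TP/(TP+FN) = 5/6 = 0.8333
F1 = 2·TP/(2·TP+FP+FN) = 10/12 = 0.833

0.833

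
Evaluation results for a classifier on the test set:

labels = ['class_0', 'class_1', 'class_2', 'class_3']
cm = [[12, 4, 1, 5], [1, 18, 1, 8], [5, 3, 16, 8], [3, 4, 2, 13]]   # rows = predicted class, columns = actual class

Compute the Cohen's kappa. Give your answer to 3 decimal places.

Observed agreement pₒ = trace/N = 59/104 = 0.5673
Expected agreement pₑ = Σ (rowᵢ·colᵢ)/N² = (21·22 + 29·28 + 20·32 + 34·22)/104² = 0.2461
κ = (pₒ − pₑ)/(1 − pₑ) = (0.5673 − 0.2461)/(1 − 0.2461) = 0.426

0.426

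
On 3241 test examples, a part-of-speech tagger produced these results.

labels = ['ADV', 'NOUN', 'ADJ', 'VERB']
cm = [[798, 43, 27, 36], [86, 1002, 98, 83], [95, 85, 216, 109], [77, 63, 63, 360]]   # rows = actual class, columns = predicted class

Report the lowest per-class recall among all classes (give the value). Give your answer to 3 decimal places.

0.428

Per-class recall (TP/(TP+FN)):
  ADV: TP=798, FN=43+27+36=106 → 798/904 = 0.8827
  NOUN: TP=1002, FN=86+98+83=267 → 1002/1269 = 0.7896
  ADJ: TP=216, FN=95+85+109=289 → 216/505 = 0.4277
  VERB: TP=360, FN=77+63+63=203 → 360/563 = 0.6394
Lowest is class 'ADJ' with recall = 0.428.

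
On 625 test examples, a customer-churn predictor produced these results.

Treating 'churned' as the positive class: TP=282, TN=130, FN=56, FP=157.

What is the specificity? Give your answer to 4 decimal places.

Specificity = TN/(TN+FP) = 130/(130+157) = 0.4530

0.4530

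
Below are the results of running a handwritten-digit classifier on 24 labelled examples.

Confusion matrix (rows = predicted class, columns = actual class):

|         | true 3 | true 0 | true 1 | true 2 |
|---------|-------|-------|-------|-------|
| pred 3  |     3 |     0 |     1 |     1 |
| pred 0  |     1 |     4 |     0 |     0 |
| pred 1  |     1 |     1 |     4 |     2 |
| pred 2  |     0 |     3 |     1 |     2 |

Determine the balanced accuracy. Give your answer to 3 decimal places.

Balanced accuracy = mean of per-class recall.
  3: recall = 3/5 = 0.6000
  0: recall = 4/8 = 0.5000
  1: recall = 4/6 = 0.6667
  2: recall = 2/5 = 0.4000
Mean = (0.6000 + 0.5000 + 0.6667 + 0.4000) / 4 = 0.542

0.542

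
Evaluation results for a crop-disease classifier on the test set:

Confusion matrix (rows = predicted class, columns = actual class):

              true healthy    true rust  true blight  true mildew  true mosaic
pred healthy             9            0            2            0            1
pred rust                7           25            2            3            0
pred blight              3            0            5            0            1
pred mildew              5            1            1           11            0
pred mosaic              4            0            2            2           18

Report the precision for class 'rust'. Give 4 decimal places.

Take TP from the diagonal, FP from the rest of the 'rust' prediction marginal, FN from the rest of the 'rust' actual marginal.
precision = TP/(TP+FP).
rust: TP=25, FP=7+2+3+0=12 → 25/37 = 0.67568

0.6757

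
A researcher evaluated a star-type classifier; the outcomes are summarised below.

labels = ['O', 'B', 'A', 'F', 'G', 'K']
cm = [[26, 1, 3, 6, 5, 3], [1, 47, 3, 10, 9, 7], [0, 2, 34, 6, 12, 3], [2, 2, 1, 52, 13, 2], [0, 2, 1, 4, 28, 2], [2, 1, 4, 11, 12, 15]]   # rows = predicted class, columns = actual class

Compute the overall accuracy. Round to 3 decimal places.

0.608

Accuracy = trace / total = (26+47+34+52+28+15=202) / 332 = 202/332 = 0.608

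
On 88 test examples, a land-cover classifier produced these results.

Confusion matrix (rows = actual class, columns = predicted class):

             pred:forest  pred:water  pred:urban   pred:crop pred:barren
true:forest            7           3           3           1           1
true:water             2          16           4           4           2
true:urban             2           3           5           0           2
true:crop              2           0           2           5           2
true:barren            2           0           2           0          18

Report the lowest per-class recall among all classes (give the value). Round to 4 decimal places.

Per-class recall (TP/(TP+FN)):
  forest: TP=7, FN=3+3+1+1=8 → 7/15 = 0.46667
  water: TP=16, FN=2+4+4+2=12 → 16/28 = 0.57143
  urban: TP=5, FN=2+3+0+2=7 → 5/12 = 0.41667
  crop: TP=5, FN=2+0+2+2=6 → 5/11 = 0.45455
  barren: TP=18, FN=2+0+2+0=4 → 18/22 = 0.81818
Lowest is class 'urban' with recall = 0.4167.

0.4167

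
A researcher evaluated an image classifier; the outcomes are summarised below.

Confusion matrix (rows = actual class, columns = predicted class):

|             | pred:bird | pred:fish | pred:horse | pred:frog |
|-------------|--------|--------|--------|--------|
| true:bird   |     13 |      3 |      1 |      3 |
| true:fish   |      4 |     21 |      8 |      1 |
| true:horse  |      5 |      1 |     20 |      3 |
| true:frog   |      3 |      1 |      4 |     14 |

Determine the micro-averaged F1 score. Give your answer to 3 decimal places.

Micro-averaging pools counts across classes: ΣTP=68, ΣFP=37, ΣFN=37.
Micro-F1 score = 2·TP/(2·TP+FP+FN) on pooled counts = 0.648 (equals overall accuracy in single-label multiclass).

0.648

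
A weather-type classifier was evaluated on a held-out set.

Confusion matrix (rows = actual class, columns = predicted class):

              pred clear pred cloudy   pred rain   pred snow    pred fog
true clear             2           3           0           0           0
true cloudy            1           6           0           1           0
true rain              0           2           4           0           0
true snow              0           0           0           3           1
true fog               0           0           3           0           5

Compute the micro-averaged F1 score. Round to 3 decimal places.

0.645

Micro-averaging pools counts across classes: ΣTP=20, ΣFP=11, ΣFN=11.
Micro-F1 score = 2·TP/(2·TP+FP+FN) on pooled counts = 0.645 (equals overall accuracy in single-label multiclass).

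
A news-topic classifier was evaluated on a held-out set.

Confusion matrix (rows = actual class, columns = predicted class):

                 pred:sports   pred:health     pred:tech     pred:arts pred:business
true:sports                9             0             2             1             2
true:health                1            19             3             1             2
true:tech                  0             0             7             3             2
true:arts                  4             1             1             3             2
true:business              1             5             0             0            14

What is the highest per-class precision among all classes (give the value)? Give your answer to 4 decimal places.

Per-class precision (TP/(TP+FP)):
  sports: TP=9, FP=1+0+4+1=6 → 9/15 = 0.60000
  health: TP=19, FP=0+0+1+5=6 → 19/25 = 0.76000
  tech: TP=7, FP=2+3+1+0=6 → 7/13 = 0.53846
  arts: TP=3, FP=1+1+3+0=5 → 3/8 = 0.37500
  business: TP=14, FP=2+2+2+2=8 → 14/22 = 0.63636
Highest is class 'health' with precision = 0.7600.

0.7600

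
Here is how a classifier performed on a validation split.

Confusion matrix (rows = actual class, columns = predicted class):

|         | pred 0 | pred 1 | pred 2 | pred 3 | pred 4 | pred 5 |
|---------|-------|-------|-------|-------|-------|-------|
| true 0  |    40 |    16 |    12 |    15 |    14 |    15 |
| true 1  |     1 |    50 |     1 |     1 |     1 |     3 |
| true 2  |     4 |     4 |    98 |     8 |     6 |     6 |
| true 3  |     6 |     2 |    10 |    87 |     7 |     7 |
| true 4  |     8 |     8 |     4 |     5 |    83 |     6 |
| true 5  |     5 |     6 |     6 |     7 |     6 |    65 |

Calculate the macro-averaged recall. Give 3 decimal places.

0.693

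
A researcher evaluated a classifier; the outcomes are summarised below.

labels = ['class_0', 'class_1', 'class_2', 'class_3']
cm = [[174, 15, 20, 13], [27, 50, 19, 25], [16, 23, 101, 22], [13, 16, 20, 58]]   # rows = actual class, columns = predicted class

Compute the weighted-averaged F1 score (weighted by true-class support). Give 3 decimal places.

0.623

Per-class F1 score (2·TP/(2·TP+FP+FN)):
  class_0: TP=174, FP=27+16+13=56, FN=15+20+13=48 → 348/452 = 0.7699
  class_1: TP=50, FP=15+23+16=54, FN=27+19+25=71 → 100/225 = 0.4444
  class_2: TP=101, FP=20+19+20=59, FN=16+23+22=61 → 202/322 = 0.6273
  class_3: TP=58, FP=13+25+22=60, FN=13+16+20=49 → 116/225 = 0.5156
Weighted-F1 score = Σ (supportᵢ/N)·F1 scoreᵢ with N=612: (222/612)·0.7699 + (121/612)·0.4444 + (162/612)·0.6273 + (107/612)·0.5156 = 0.623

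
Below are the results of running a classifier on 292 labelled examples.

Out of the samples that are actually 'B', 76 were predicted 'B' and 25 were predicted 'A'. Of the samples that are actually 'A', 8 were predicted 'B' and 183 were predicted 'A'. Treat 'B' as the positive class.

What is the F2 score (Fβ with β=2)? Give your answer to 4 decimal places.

Fβ = (1+β²)·TP / ((1+β²)·TP + β²·FN + FP), with β²=4
= 5·76 / (5·76 + 4·25 + 8) = 0.7787

0.7787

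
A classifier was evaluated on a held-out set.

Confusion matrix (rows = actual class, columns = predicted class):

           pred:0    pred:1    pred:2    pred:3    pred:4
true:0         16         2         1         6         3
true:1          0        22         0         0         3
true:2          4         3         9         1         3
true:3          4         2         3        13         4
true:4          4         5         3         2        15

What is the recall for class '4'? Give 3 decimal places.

Treat '4' as positive and all other classes as negative.
recall = TP/(TP+FN).
4: TP=15, FN=4+5+3+2=14 → 15/29 = 0.5172

0.517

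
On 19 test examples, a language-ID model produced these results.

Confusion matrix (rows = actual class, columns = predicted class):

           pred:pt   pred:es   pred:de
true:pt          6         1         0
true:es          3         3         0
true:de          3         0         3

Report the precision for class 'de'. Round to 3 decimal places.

Take TP from the diagonal, FP from the rest of the 'de' prediction marginal, FN from the rest of the 'de' actual marginal.
precision = TP/(TP+FP).
de: TP=3, FP=0+0=0 → 3/3 = 1.0000

1.000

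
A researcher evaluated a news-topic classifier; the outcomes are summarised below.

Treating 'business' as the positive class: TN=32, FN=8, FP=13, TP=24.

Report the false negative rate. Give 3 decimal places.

0.250

FNR = FN/(FN+TP) = 8/(8+24) = 0.250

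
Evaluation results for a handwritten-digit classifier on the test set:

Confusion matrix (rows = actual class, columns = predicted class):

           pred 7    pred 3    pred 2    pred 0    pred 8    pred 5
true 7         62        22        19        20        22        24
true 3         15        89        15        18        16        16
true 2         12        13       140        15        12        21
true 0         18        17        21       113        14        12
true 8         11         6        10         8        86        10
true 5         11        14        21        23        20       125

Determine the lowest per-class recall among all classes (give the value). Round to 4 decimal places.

0.3669

Per-class recall (TP/(TP+FN)):
  7: TP=62, FN=22+19+20+22+24=107 → 62/169 = 0.36686
  3: TP=89, FN=15+15+18+16+16=80 → 89/169 = 0.52663
  2: TP=140, FN=12+13+15+12+21=73 → 140/213 = 0.65728
  0: TP=113, FN=18+17+21+14+12=82 → 113/195 = 0.57949
  8: TP=86, FN=11+6+10+8+10=45 → 86/131 = 0.65649
  5: TP=125, FN=11+14+21+23+20=89 → 125/214 = 0.58411
Lowest is class '7' with recall = 0.3669.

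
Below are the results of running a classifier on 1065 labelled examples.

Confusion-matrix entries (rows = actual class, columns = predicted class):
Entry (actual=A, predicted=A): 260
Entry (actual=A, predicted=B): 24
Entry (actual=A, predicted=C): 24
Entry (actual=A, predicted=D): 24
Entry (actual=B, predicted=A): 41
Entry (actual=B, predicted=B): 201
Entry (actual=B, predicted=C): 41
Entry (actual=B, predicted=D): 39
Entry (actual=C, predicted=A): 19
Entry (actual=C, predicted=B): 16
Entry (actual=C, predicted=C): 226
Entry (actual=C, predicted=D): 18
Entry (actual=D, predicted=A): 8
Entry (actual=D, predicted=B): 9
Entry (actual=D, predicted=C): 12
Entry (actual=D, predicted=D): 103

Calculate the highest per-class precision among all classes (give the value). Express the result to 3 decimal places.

0.804

Per-class precision (TP/(TP+FP)):
  A: TP=260, FP=41+19+8=68 → 260/328 = 0.7927
  B: TP=201, FP=24+16+9=49 → 201/250 = 0.8040
  C: TP=226, FP=24+41+12=77 → 226/303 = 0.7459
  D: TP=103, FP=24+39+18=81 → 103/184 = 0.5598
Highest is class 'B' with precision = 0.804.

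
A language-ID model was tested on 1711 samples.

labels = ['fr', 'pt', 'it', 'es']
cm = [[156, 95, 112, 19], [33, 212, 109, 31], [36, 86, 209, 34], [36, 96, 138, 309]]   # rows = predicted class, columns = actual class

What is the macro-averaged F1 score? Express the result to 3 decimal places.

0.514

Per-class F1 score (2·TP/(2·TP+FP+FN)):
  fr: TP=156, FP=95+112+19=226, FN=33+36+36=105 → 312/643 = 0.4852
  pt: TP=212, FP=33+109+31=173, FN=95+86+96=277 → 424/874 = 0.4851
  it: TP=209, FP=36+86+34=156, FN=112+109+138=359 → 418/933 = 0.4480
  es: TP=309, FP=36+96+138=270, FN=19+31+34=84 → 618/972 = 0.6358
Macro-F1 score = mean = (0.4852 + 0.4851 + 0.4480 + 0.6358) / 4 = 0.514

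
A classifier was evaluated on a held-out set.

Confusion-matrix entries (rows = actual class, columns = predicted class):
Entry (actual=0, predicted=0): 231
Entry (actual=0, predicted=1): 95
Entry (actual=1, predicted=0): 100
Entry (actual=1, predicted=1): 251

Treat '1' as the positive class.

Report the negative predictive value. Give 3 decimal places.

NPV = TN/(TN+FN) = 231/(231+100) = 0.698

0.698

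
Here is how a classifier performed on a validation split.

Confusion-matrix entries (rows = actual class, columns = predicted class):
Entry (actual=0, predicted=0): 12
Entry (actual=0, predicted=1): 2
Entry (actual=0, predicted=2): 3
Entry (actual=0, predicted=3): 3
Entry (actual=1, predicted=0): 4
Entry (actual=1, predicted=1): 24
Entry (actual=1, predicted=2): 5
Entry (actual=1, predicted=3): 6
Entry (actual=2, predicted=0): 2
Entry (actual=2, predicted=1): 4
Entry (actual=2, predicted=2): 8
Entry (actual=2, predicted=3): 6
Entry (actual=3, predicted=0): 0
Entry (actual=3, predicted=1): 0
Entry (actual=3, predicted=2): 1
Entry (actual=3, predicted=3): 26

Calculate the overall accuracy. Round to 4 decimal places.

Accuracy = trace / total = (12+24+8+26=70) / 106 = 70/106 = 0.6604

0.6604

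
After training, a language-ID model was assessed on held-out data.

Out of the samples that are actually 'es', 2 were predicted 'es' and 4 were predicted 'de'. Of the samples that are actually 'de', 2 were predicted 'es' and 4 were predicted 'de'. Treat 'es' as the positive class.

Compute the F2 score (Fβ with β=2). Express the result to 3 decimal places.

0.357

Fβ = (1+β²)·TP / ((1+β²)·TP + β²·FN + FP), with β²=4
= 5·2 / (5·2 + 4·4 + 2) = 0.357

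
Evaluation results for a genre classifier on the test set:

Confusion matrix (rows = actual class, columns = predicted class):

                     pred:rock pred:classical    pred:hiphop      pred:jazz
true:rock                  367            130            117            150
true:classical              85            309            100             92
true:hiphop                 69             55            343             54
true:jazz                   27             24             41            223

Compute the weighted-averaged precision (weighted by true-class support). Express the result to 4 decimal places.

0.5919

Per-class precision (TP/(TP+FP)):
  rock: TP=367, FP=85+69+27=181 → 367/548 = 0.66971
  classical: TP=309, FP=130+55+24=209 → 309/518 = 0.59653
  hiphop: TP=343, FP=117+100+41=258 → 343/601 = 0.57072
  jazz: TP=223, FP=150+92+54=296 → 223/519 = 0.42967
Weighted-precision = Σ (supportᵢ/N)·precisionᵢ with N=2186: (764/2186)·0.66971 + (586/2186)·0.59653 + (521/2186)·0.57072 + (315/2186)·0.42967 = 0.5919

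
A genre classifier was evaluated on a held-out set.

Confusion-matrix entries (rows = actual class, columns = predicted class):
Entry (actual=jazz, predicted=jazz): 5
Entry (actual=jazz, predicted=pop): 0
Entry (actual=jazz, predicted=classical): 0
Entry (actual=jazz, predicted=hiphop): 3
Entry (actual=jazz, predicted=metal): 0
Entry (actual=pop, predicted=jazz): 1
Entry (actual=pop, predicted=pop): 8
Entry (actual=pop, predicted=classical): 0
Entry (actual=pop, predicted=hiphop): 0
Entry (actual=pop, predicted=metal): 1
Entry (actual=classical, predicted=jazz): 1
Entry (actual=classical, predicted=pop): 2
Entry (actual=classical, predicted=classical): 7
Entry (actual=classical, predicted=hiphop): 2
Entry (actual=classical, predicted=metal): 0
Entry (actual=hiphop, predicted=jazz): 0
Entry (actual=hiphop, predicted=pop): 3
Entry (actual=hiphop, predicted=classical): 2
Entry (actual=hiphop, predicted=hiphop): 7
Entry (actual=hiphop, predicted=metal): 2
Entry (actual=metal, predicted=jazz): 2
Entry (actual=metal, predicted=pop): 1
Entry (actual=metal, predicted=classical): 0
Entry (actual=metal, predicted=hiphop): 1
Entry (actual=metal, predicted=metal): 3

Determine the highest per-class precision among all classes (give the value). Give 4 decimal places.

0.7778

Per-class precision (TP/(TP+FP)):
  jazz: TP=5, FP=1+1+0+2=4 → 5/9 = 0.55556
  pop: TP=8, FP=0+2+3+1=6 → 8/14 = 0.57143
  classical: TP=7, FP=0+0+2+0=2 → 7/9 = 0.77778
  hiphop: TP=7, FP=3+0+2+1=6 → 7/13 = 0.53846
  metal: TP=3, FP=0+1+0+2=3 → 3/6 = 0.50000
Highest is class 'classical' with precision = 0.7778.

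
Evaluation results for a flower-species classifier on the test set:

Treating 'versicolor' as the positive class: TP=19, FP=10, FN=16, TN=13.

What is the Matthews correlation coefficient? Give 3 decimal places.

0.106

MCC = (TP·TN − FP·FN) / √((TP+FP)(TP+FN)(TN+FP)(TN+FN))
Numerator = 19·13 − 10·16 = 87
Denominator = √(29·35·23·29) = √677005 = 822.8031
MCC = 87 / 822.8031 = 0.106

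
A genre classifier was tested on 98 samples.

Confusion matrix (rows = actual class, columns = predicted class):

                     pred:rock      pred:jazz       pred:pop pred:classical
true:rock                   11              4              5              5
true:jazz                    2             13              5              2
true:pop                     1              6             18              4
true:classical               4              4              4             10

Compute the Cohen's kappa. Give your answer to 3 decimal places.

0.371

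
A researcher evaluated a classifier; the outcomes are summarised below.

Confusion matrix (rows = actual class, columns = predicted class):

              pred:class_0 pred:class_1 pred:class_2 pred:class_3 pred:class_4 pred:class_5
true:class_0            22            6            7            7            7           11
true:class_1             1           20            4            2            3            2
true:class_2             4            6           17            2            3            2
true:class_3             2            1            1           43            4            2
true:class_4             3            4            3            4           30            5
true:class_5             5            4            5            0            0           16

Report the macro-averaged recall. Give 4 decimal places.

0.5748

Per-class recall (TP/(TP+FN)):
  class_0: TP=22, FN=6+7+7+7+11=38 → 22/60 = 0.36667
  class_1: TP=20, FN=1+4+2+3+2=12 → 20/32 = 0.62500
  class_2: TP=17, FN=4+6+2+3+2=17 → 17/34 = 0.50000
  class_3: TP=43, FN=2+1+1+4+2=10 → 43/53 = 0.81132
  class_4: TP=30, FN=3+4+3+4+5=19 → 30/49 = 0.61224
  class_5: TP=16, FN=5+4+5+0+0=14 → 16/30 = 0.53333
Macro-recall = mean = (0.36667 + 0.62500 + 0.50000 + 0.81132 + 0.61224 + 0.53333) / 6 = 0.5748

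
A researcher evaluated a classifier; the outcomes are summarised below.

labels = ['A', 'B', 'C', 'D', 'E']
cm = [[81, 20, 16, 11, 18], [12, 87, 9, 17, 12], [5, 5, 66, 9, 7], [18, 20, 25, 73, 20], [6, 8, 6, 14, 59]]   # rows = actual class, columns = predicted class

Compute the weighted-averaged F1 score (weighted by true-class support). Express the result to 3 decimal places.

0.585

Per-class F1 score (2·TP/(2·TP+FP+FN)):
  A: TP=81, FP=12+5+18+6=41, FN=20+16+11+18=65 → 162/268 = 0.6045
  B: TP=87, FP=20+5+20+8=53, FN=12+9+17+12=50 → 174/277 = 0.6282
  C: TP=66, FP=16+9+25+6=56, FN=5+5+9+7=26 → 132/214 = 0.6168
  D: TP=73, FP=11+17+9+14=51, FN=18+20+25+20=83 → 146/280 = 0.5214
  E: TP=59, FP=18+12+7+20=57, FN=6+8+6+14=34 → 118/209 = 0.5646
Weighted-F1 score = Σ (supportᵢ/N)·F1 scoreᵢ with N=624: (146/624)·0.6045 + (137/624)·0.6282 + (92/624)·0.6168 + (156/624)·0.5214 + (93/624)·0.5646 = 0.585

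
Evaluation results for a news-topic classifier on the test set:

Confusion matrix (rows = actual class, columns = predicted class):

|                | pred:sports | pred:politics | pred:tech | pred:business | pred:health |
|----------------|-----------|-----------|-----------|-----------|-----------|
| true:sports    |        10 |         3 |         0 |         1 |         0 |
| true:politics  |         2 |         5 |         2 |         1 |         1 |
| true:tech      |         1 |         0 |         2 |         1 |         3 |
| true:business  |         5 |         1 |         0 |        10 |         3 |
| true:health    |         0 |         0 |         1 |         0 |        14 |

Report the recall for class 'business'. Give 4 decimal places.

0.5263

recall = TP/(TP+FN).
business: TP=10, FN=5+1+0+3=9 → 10/19 = 0.52632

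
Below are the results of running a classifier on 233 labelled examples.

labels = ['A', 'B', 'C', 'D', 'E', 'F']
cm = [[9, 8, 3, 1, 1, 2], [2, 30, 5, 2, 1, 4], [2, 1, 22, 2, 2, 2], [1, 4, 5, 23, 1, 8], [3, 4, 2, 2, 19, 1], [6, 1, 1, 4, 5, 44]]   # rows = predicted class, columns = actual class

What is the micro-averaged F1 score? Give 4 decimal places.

Micro-averaging pools counts across classes: ΣTP=147, ΣFP=86, ΣFN=86.
Micro-F1 score = 2·TP/(2·TP+FP+FN) on pooled counts = 0.6309 (equals overall accuracy in single-label multiclass).

0.6309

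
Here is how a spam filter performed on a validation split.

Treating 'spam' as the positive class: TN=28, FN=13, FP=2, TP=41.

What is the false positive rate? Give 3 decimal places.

0.067

FPR = FP/(FP+TN) = 2/(2+28) = 0.067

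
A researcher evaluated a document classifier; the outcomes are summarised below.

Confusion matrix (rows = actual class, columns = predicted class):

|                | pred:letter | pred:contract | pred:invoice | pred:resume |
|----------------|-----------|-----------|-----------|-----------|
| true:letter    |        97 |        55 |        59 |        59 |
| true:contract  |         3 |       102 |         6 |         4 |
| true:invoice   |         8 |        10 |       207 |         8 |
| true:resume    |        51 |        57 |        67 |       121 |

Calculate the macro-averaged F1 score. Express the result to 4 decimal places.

0.5684

Per-class F1 score (2·TP/(2·TP+FP+FN)):
  letter: TP=97, FP=3+8+51=62, FN=55+59+59=173 → 194/429 = 0.45221
  contract: TP=102, FP=55+10+57=122, FN=3+6+4=13 → 204/339 = 0.60177
  invoice: TP=207, FP=59+6+67=132, FN=8+10+8=26 → 414/572 = 0.72378
  resume: TP=121, FP=59+4+8=71, FN=51+57+67=175 → 242/488 = 0.49590
Macro-F1 score = mean = (0.45221 + 0.60177 + 0.72378 + 0.49590) / 4 = 0.5684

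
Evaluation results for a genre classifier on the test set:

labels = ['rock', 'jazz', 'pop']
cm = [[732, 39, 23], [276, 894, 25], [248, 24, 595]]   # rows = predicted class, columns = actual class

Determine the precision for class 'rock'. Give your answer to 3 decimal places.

0.922

Treat 'rock' as positive and all other classes as negative.
precision = TP/(TP+FP).
rock: TP=732, FP=39+23=62 → 732/794 = 0.9219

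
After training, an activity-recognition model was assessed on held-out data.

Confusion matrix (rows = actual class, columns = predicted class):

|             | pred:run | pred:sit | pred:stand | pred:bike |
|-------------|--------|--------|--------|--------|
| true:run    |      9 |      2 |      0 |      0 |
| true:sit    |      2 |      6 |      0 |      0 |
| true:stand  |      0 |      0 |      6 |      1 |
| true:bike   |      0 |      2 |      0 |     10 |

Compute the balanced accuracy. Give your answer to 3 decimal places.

0.815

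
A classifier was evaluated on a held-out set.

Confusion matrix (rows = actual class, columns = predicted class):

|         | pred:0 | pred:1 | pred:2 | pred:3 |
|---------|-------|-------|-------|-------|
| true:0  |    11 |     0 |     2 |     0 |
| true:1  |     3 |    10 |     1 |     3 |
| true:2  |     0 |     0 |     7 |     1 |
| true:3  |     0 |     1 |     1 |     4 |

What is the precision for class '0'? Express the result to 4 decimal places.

Take TP from the diagonal, FP from the rest of the '0' prediction marginal, FN from the rest of the '0' actual marginal.
precision = TP/(TP+FP).
0: TP=11, FP=3+0+0=3 → 11/14 = 0.78571

0.7857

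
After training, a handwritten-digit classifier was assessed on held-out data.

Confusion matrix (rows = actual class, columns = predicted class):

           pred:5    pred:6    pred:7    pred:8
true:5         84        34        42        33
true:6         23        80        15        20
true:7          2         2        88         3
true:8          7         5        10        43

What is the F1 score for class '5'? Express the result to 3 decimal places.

Treat '5' as positive and all other classes as negative.
F1 score = 2·TP/(2·TP+FP+FN).
5: TP=84, FP=23+2+7=32, FN=34+42+33=109 → 168/309 = 0.5437

0.544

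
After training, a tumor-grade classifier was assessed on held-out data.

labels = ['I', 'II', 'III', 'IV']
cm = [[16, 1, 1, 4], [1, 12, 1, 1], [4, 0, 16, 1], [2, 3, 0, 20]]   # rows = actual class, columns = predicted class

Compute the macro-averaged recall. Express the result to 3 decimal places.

Per-class recall (TP/(TP+FN)):
  I: TP=16, FN=1+1+4=6 → 16/22 = 0.7273
  II: TP=12, FN=1+1+1=3 → 12/15 = 0.8000
  III: TP=16, FN=4+0+1=5 → 16/21 = 0.7619
  IV: TP=20, FN=2+3+0=5 → 20/25 = 0.8000
Macro-recall = mean = (0.7273 + 0.8000 + 0.7619 + 0.8000) / 4 = 0.772

0.772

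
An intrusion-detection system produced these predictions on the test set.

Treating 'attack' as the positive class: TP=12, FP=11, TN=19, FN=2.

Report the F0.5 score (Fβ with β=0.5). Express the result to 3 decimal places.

0.566

Fβ = (1+β²)·TP / ((1+β²)·TP + β²·FN + FP), with β²=1/4
= 1.25·12 / (1.25·12 + 0.25·2 + 11) = 0.566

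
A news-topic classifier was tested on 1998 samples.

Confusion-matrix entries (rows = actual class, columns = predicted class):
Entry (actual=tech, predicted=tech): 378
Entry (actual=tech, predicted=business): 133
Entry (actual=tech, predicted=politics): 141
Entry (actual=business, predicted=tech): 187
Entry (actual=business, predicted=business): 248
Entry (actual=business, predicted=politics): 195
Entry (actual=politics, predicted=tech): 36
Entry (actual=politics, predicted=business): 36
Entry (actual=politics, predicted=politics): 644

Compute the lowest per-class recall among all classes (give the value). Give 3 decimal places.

0.394

Per-class recall (TP/(TP+FN)):
  tech: TP=378, FN=133+141=274 → 378/652 = 0.5798
  business: TP=248, FN=187+195=382 → 248/630 = 0.3937
  politics: TP=644, FN=36+36=72 → 644/716 = 0.8994
Lowest is class 'business' with recall = 0.394.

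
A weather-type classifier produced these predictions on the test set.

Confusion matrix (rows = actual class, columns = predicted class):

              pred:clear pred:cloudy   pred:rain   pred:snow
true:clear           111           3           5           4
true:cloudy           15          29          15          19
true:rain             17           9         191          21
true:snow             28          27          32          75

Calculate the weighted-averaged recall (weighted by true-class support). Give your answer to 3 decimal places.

0.676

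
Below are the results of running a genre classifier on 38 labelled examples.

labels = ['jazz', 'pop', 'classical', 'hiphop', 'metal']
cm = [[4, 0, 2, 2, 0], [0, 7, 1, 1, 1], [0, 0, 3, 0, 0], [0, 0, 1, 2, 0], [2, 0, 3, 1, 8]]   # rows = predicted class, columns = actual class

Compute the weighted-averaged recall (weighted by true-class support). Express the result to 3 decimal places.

0.632

Per-class recall (TP/(TP+FN)):
  jazz: TP=4, FN=0+0+0+2=2 → 4/6 = 0.6667
  pop: TP=7, FN=0+0+0+0=0 → 7/7 = 1.0000
  classical: TP=3, FN=2+1+1+3=7 → 3/10 = 0.3000
  hiphop: TP=2, FN=2+1+0+1=4 → 2/6 = 0.3333
  metal: TP=8, FN=0+1+0+0=1 → 8/9 = 0.8889
Weighted-recall = Σ (supportᵢ/N)·recallᵢ with N=38: (6/38)·0.6667 + (7/38)·1.0000 + (10/38)·0.3000 + (6/38)·0.3333 + (9/38)·0.8889 = 0.632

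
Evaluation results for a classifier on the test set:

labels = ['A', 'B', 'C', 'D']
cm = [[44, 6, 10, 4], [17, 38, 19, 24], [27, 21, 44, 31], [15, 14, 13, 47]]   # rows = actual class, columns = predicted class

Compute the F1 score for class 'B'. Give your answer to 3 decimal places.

One-vs-rest for 'B': TP = diagonal; FP = other classes predicted 'B'; FN = 'B' predicted as other.
F1 score = 2·TP/(2·TP+FP+FN).
B: TP=38, FP=6+21+14=41, FN=17+19+24=60 → 76/177 = 0.4294

0.429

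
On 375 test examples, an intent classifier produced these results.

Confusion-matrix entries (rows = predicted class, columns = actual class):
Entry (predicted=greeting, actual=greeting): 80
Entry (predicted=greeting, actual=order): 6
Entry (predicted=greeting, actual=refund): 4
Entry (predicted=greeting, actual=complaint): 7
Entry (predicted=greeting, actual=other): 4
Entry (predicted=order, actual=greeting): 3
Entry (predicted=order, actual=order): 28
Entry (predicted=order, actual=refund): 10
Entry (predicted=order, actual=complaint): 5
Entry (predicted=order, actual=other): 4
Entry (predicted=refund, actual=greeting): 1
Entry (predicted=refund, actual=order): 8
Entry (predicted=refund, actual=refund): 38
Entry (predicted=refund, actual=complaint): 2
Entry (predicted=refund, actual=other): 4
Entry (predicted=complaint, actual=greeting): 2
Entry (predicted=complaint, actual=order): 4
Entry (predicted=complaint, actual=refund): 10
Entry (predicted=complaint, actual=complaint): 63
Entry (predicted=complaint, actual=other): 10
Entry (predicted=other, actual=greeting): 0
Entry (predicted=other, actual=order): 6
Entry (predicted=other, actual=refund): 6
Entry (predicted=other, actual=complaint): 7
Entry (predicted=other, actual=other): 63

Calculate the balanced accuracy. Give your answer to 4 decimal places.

0.7037

Balanced accuracy = mean of per-class recall.
  greeting: recall = 80/86 = 0.93023
  order: recall = 28/52 = 0.53846
  refund: recall = 38/68 = 0.55882
  complaint: recall = 63/84 = 0.75000
  other: recall = 63/85 = 0.74118
Mean = (0.93023 + 0.53846 + 0.55882 + 0.75000 + 0.74118) / 5 = 0.7037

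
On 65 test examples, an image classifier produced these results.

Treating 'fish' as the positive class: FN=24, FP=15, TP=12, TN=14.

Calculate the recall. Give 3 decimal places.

Recall = TP/(TP+FN) = 12/(12+24) = 12/36 = 0.333

0.333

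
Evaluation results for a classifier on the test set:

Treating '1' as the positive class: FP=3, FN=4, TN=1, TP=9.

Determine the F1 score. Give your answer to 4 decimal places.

0.7200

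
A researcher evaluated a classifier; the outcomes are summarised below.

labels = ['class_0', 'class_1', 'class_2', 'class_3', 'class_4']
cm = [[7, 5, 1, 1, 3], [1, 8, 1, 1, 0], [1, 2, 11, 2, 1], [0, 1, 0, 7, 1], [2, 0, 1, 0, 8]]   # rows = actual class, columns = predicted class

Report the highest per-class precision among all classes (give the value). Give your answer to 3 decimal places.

0.786

Per-class precision (TP/(TP+FP)):
  class_0: TP=7, FP=1+1+0+2=4 → 7/11 = 0.6364
  class_1: TP=8, FP=5+2+1+0=8 → 8/16 = 0.5000
  class_2: TP=11, FP=1+1+0+1=3 → 11/14 = 0.7857
  class_3: TP=7, FP=1+1+2+0=4 → 7/11 = 0.6364
  class_4: TP=8, FP=3+0+1+1=5 → 8/13 = 0.6154
Highest is class 'class_2' with precision = 0.786.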